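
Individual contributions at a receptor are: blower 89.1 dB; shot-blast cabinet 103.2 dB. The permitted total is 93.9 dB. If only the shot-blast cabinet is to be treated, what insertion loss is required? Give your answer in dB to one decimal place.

The untreated sources together contribute 10^(89.1/10) = 8.128e+08, i.e. 89.10 dB.
To meet 93.9 dB overall, the treated shot-blast cabinet may contribute at most 10^(93.9/10) − 8.128e+08 = 1.642e+09, i.e. 92.15 dB.
So the shot-blast cabinet must be reduced from 103.2 to 92.15 dB: IL = 11.05 dB.

11.0 dB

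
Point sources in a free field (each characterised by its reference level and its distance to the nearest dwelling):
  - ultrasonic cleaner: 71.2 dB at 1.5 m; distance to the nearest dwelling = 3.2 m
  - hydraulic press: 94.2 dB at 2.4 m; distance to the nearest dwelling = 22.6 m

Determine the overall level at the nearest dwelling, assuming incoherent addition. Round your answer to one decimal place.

Propagate each source to the receiver with L = L_ref − 20·log₁₀(r/r_ref), then add intensities.
ultrasonic cleaner: 71.2 − 20·log₁₀(3.2/1.5) = 71.2 − 6.58 = 64.62 dB.
hydraulic press: 94.2 − 20·log₁₀(22.6/2.4) = 94.2 − 19.48 = 74.72 dB.
Σ 10^(L/10) = 3.256e+07 → L_total = 10·log₁₀(3.256e+07) = 75.13 dB.

75.1 dB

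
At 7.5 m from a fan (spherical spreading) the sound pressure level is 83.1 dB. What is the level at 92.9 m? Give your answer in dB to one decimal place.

61.2 dB

Spherical spreading from a point source gives a 20·log₁₀(r₂/r₁) drop.
L₂ = 83.1 − 20·log₁₀(92.9/7.5) = 83.1 − 21.859 = 61.24 dB.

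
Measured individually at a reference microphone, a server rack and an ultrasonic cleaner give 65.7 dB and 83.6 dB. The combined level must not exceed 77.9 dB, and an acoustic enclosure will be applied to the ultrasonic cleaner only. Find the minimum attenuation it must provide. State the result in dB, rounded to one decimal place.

6.0 dB

Fixed contribution from the other source: Σ 10^(L/10) = 10^(65.7/10) = 3.715e+06 (65.70 dB).
The limit corresponds to 10^(77.9/10) = 6.166e+07; subtracting the fixed part leaves 5.794e+07 for the ultrasonic cleaner, i.e. 77.63 dB.
So the ultrasonic cleaner must be reduced from 83.6 to 77.63 dB: IL = 5.97 dB.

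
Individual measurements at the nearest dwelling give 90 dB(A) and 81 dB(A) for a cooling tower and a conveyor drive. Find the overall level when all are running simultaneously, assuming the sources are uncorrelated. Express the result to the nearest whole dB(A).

91 dB(A)

Incoherent sources combine by intensity addition: L_total = 10·log₁₀(Σ 10^(L_i/10)).
Σ 10^(L/10) = 10^(90/10) + 10^(81/10) = 1.126e+09.
L_total = 10·log₁₀(1.126e+09) = 90.51 dB(A).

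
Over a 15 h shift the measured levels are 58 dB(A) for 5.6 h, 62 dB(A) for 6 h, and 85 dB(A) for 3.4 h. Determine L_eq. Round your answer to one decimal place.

78.6 dB(A)

L_eq = 10·log₁₀[(1/T)·Σ tᵢ·10^(Lᵢ/10)] with T = 15 h.
Σ tᵢ·10^(Lᵢ/10) = 5.6·10^(58/10) + 6·10^(62/10) + 3.4·10^(85/10) = 1.088e+09.
L_eq = 10·log₁₀(1.088e+09/15) = 78.61 dB(A).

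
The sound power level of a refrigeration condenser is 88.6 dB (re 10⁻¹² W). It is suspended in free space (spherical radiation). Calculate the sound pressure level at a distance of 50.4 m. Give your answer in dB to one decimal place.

Free-field spherical radiation: L_p = L_w − 10·log₁₀(4π·r²), r = 50.4 m.
4π·r² = 3.192e+04 m², 10·log₁₀ of that is 45.041 dB.
L_p = 88.6 − 45.041 = 43.56 dB.

43.6 dB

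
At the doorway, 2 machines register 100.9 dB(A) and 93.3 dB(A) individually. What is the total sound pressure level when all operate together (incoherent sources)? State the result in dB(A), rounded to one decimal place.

101.6 dB(A)

Incoherent sources combine by intensity addition: L_total = 10·log₁₀(Σ 10^(L_i/10)).
Σ 10^(L/10) = 10^(100.9/10) + 10^(93.3/10) = 1.444e+10.
L_total = 10·log₁₀(1.444e+10) = 101.60 dB(A).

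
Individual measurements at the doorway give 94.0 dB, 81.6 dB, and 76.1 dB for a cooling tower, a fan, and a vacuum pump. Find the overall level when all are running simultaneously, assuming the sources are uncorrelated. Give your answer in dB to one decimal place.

94.3 dB

For uncorrelated sources the intensities add, so convert each level to linear form, sum, and take 10·log₁₀ of the total.
Σ 10^(L/10) = 10^(94.0/10) + 10^(81.6/10) + 10^(76.1/10) = 2.697e+09.
L_total = 10·log₁₀(2.697e+09) = 94.31 dB.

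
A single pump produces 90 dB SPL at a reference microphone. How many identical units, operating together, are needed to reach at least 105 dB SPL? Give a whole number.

Need L₁ + 10·log₁₀ N ≥ 105, i.e. log₁₀ N ≥ 1.50.
N ≥ 10^(15.0/10) = 31.623, so N = 32.

32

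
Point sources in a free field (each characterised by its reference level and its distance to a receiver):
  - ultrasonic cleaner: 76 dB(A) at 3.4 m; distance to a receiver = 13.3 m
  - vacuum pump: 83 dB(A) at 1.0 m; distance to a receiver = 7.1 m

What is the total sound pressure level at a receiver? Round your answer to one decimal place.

68.2 dB(A)

First find each source's level at the receiver (point-source: −20·log₁₀(r/r_ref)), then combine on an intensity basis.
ultrasonic cleaner: 76 − 20·log₁₀(13.3/3.4) = 76 − 11.85 = 64.15 dB(A).
vacuum pump: 83 − 20·log₁₀(7.1/1.0) = 83 − 17.03 = 65.97 dB(A).
Σ 10^(L/10) = 6.560e+06 → L_total = 10·log₁₀(6.560e+06) = 68.17 dB(A).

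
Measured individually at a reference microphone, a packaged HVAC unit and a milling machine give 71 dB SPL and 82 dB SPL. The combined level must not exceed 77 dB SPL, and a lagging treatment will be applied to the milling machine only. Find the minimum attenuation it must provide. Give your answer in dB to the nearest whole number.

Fixed contribution from the other source: Σ 10^(L/10) = 10^(71/10) = 1.259e+07 (71.00 dB SPL).
The limit corresponds to 10^(77/10) = 5.012e+07; subtracting the fixed part leaves 3.753e+07 for the milling machine, i.e. 75.74 dB SPL.
Required insertion loss = 82 − 75.74 = 6.26 dB.

6 dB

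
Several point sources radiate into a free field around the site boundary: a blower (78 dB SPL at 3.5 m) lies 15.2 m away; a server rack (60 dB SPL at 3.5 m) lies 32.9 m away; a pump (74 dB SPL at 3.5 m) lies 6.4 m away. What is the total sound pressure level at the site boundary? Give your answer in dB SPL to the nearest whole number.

First find each source's level at the receiver (point-source: −20·log₁₀(r/r_ref)), then combine on an intensity basis.
blower: 78 − 20·log₁₀(15.2/3.5) = 78 − 12.76 = 65.24 dB SPL.
server rack: 60 − 20·log₁₀(32.9/3.5) = 60 − 19.46 = 40.54 dB SPL.
pump: 74 − 20·log₁₀(6.4/3.5) = 74 − 5.24 = 68.76 dB SPL.
Σ 10^(L/10) = 1.087e+07 → L_total = 10·log₁₀(1.087e+07) = 70.36 dB SPL.

70 dB SPL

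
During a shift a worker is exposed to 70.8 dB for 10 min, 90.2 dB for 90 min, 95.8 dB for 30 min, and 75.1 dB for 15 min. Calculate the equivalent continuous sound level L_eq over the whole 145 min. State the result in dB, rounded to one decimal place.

The energy average is taken in the linear domain: L_eq = 10·log₁₀[(Σ tᵢ·10^(Lᵢ/10))/T], T = 145 min.
Σ tᵢ·10^(Lᵢ/10) = 10·10^(70.8/10) + 90·10^(90.2/10) + 30·10^(95.8/10) + 15·10^(75.1/10) = 2.089e+11.
L_eq = 10·log₁₀(2.089e+11/145) = 91.59 dB.

91.6 dB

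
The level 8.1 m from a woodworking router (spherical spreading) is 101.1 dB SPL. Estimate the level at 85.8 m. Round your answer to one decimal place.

Point-source attenuation: ΔL = 20·log₁₀(r₂/r₁) = 20·log₁₀(85.8/8.1) = 20.500 dB.
L₂ = 101.1 − 20·log₁₀(85.8/8.1) = 101.1 − 20.500 = 80.60 dB SPL.

80.6 dB SPL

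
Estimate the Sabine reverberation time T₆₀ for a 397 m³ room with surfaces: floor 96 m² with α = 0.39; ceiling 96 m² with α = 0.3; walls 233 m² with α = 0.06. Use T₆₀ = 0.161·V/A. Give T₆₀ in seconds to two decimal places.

Summing Sᵢαᵢ: 96·0.39 + 96·0.3 + 233·0.06 = 80.22 m².
T₆₀ = 0.161·V/A = 0.161·397/80.22 = 0.797 s.

0.80 s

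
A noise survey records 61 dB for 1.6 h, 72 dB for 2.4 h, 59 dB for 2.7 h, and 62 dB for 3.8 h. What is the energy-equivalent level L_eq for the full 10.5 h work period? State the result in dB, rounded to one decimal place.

66.6 dB

The energy average is taken in the linear domain: L_eq = 10·log₁₀[(Σ tᵢ·10^(Lᵢ/10))/T], T = 10.5 h.
Σ tᵢ·10^(Lᵢ/10) = 1.6·10^(61/10) + 2.4·10^(72/10) + 2.7·10^(59/10) + 3.8·10^(62/10) = 4.822e+07.
L_eq = 10·log₁₀(4.822e+07/10.5) = 66.62 dB.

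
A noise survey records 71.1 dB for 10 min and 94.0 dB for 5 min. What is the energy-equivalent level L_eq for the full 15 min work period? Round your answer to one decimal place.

89.3 dB

L_eq = 10·log₁₀[(1/T)·Σ tᵢ·10^(Lᵢ/10)] with T = 15 min.
Σ tᵢ·10^(Lᵢ/10) = 10·10^(71.1/10) + 5·10^(94.0/10) = 1.269e+10.
L_eq = 10·log₁₀(1.269e+10/15) = 89.27 dB.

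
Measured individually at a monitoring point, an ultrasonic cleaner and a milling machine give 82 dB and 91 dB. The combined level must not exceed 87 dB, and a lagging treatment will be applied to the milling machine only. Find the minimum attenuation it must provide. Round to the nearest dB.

6 dB

The untreated sources together contribute 10^(82/10) = 1.585e+08, i.e. 82.00 dB.
The limit corresponds to 10^(87/10) = 5.012e+08; subtracting the fixed part leaves 3.427e+08 for the milling machine, i.e. 85.35 dB.
Required insertion loss = 91 − 85.35 = 5.65 dB.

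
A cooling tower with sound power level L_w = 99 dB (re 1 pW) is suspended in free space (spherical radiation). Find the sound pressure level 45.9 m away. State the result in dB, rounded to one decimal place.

54.8 dB

Free-field spherical radiation: L_p = L_w − 10·log₁₀(4π·r²), r = 45.9 m.
4π·r² = 2.647e+04 m², 10·log₁₀ of that is 44.228 dB.
L_p = 99 − 44.228 = 54.77 dB.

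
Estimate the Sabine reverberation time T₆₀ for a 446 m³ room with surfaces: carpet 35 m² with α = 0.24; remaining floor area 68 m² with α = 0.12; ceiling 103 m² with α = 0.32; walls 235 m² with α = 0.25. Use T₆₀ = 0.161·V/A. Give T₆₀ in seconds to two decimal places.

0.66 s

Summing Sᵢαᵢ: 35·0.24 + 68·0.12 + 103·0.32 + 235·0.25 = 108.27 m².
T₆₀ = 0.161 × 446 / 108.27 = 0.663 s.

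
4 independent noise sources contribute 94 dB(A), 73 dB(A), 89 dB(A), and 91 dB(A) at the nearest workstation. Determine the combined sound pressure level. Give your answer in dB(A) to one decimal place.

96.6 dB(A)

For uncorrelated sources the intensities add, so convert each level to linear form, sum, and take 10·log₁₀ of the total.
Σ 10^(L/10) = 10^(94/10) + 10^(73/10) + 10^(89/10) + 10^(91/10) = 4.585e+09.
L_total = 10·log₁₀(4.585e+09) = 96.61 dB(A).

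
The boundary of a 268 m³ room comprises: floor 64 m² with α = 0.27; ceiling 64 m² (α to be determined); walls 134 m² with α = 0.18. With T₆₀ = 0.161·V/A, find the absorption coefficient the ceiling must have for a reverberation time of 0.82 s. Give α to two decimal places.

A = 0.161·V/T₆₀ = 0.161·268/0.82 = 52.62 m² sabins.
Absorption from the other surfaces = 64·0.27 + 134·0.18 = 41.40 m², so the ceiling must supply 11.22 m² over 64 m².
α = 11.22/64 = 0.175.

0.18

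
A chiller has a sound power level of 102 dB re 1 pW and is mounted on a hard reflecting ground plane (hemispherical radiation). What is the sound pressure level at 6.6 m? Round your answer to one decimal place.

Free-field hemispherical radiation: L_p = L_w − 10·log₁₀(2π·r²), r = 6.6 m.
2π·r² = 273.7 m², 10·log₁₀ of that is 24.373 dB.
L_p = 102 − 24.373 = 77.63 dB.

77.6 dB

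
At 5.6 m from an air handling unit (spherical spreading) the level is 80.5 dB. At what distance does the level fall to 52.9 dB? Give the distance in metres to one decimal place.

134.3 m

The 27.6 dB drop corresponds to a distance ratio of 10^(27.6/20) for a point source.
r₂ = 5.6·10^((80.5−52.9)/20) = 5.6·10^(27.6/20) = 134.33 m.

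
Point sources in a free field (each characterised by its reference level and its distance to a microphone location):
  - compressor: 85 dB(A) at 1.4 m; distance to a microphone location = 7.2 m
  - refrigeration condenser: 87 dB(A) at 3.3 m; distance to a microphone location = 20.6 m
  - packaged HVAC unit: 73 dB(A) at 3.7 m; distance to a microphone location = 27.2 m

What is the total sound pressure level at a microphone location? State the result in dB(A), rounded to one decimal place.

74.0 dB(A)

Apply inverse-square spreading to bring every level to the receiver, then sum 10^(L/10).
compressor: 85 − 20·log₁₀(7.2/1.4) = 85 − 14.22 = 70.78 dB(A).
refrigeration condenser: 87 − 20·log₁₀(20.6/3.3) = 87 − 15.91 = 71.09 dB(A).
packaged HVAC unit: 73 − 20·log₁₀(27.2/3.7) = 73 − 17.33 = 55.67 dB(A).
Σ 10^(L/10) = 2.519e+07 → L_total = 10·log₁₀(2.519e+07) = 74.01 dB(A).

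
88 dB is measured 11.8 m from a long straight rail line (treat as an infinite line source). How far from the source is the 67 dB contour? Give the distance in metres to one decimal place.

Line-source spreading drops the level by 10·log₁₀(r₂/r₁); inverting, r₂/r₁ = 10^(ΔL/10).
r₂ = 11.8·10^((88−67)/10) = 11.8·10^(21.0/10) = 1485.53 m.

1485.5 m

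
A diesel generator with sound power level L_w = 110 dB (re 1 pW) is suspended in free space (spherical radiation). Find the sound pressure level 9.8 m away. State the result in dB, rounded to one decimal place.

79.2 dB

L_p = L_w − 10·log₁₀(4π·r²) with r = 9.8 m.
4π·r² = 1207 m², 10·log₁₀ of that is 30.817 dB.
L_p = 110 − 30.817 = 79.18 dB.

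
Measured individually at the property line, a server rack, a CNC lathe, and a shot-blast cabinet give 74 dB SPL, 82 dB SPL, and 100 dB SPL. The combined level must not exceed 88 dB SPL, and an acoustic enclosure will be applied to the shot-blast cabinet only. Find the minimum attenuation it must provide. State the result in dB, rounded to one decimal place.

13.5 dB

The untreated sources together contribute 10^(74/10) + 10^(82/10) = 1.836e+08, i.e. 82.64 dB SPL.
The limit corresponds to 10^(88/10) = 6.310e+08; subtracting the fixed part leaves 4.473e+08 for the shot-blast cabinet, i.e. 86.51 dB SPL.
So the shot-blast cabinet must be reduced from 100 to 86.51 dB SPL: IL = 13.49 dB.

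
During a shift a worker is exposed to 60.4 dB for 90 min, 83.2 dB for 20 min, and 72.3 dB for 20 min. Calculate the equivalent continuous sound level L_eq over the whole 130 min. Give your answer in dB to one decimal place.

Weight each interval's intensity by its duration and average over T = 130 min:
Σ tᵢ·10^(Lᵢ/10) = 90·10^(60.4/10) + 20·10^(83.2/10) + 20·10^(72.3/10) = 4.617e+09.
L_eq = 10·log₁₀(4.617e+09/130) = 75.50 dB.

75.5 dB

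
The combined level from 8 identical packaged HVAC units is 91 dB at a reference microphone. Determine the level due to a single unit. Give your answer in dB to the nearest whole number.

82 dB

8 equal contributions raise the level by 10·log₁₀ 8 = 9.031 dB, so each unit alone gives 91 − 9.031.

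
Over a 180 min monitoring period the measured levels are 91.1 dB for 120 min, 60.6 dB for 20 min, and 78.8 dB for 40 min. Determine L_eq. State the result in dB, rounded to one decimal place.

89.4 dB

L_eq = 10·log₁₀[(1/T)·Σ tᵢ·10^(Lᵢ/10)] with T = 180 min.
Σ tᵢ·10^(Lᵢ/10) = 120·10^(91.1/10) + 20·10^(60.6/10) + 40·10^(78.8/10) = 1.576e+11.
L_eq = 10·log₁₀(1.576e+11/180) = 89.42 dB.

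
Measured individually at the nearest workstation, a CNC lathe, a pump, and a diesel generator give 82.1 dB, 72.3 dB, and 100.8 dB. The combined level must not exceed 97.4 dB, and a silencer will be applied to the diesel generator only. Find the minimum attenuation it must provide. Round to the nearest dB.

Fixed contribution from the other sources: Σ 10^(L/10) = 10^(82.1/10) + 10^(72.3/10) = 1.792e+08 (82.53 dB).
To meet 97.4 dB overall, the treated diesel generator may contribute at most 10^(97.4/10) − 1.792e+08 = 5.316e+09, i.e. 97.26 dB.
So the diesel generator must be reduced from 100.8 to 97.26 dB: IL = 3.54 dB.

4 dB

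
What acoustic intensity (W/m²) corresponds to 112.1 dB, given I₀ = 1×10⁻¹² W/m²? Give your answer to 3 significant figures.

I/I₀ = 10^(112.1/10) = 1.622e+11, so I = 1.622e+11 × 10⁻¹² W/m².

0.162 W/m²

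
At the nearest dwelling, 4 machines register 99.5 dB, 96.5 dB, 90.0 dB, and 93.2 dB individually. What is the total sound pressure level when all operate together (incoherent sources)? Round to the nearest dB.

102 dB

Incoherent sources combine by intensity addition: L_total = 10·log₁₀(Σ 10^(L_i/10)).
Σ 10^(L/10) = 10^(99.5/10) + 10^(96.5/10) + 10^(90.0/10) + 10^(93.2/10) = 1.647e+10.
L_total = 10·log₁₀(1.647e+10) = 102.17 dB.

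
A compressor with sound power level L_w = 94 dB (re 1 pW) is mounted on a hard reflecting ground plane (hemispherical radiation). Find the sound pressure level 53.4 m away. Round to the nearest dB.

51 dB

The power spreads over a hemisphere of area 2π·r², so L_p = L_w − 10·log₁₀(2π·r²).
2π·r² = 1.792e+04 m², 10·log₁₀ of that is 42.533 dB.
L_p = 94 − 42.533 = 51.47 dB.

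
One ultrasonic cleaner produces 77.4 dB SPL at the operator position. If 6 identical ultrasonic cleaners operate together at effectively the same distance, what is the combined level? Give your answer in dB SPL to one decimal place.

L_total = L₁ + 10·log₁₀ N for N identical incoherent sources.
L_total = 77.4 + 10·log₁₀(6) = 77.4 + 7.782 = 85.18 dB SPL.

85.2 dB SPL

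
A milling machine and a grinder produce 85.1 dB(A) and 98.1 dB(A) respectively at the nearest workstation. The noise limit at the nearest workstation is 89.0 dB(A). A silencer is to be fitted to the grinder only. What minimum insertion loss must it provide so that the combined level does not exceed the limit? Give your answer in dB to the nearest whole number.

11 dB

Everything except the grinder sums to 10^(85.1/10) = 3.236e+08 in linear terms, 85.10 dB(A).
To meet 89.0 dB(A) overall, the treated grinder may contribute at most 10^(89.0/10) − 3.236e+08 = 4.707e+08, i.e. 86.73 dB(A).
Required insertion loss = 98.1 − 86.73 = 11.37 dB.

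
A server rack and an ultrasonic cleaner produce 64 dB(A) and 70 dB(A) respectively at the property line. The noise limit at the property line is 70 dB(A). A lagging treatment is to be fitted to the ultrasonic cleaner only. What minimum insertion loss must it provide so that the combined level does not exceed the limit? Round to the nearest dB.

1 dB

The untreated sources together contribute 10^(64/10) = 2.512e+06, i.e. 64.00 dB(A).
To meet 70 dB(A) overall, the treated ultrasonic cleaner may contribute at most 10^(70/10) − 2.512e+06 = 7.488e+06, i.e. 68.74 dB(A).
Required insertion loss = 70 − 68.74 = 1.26 dB.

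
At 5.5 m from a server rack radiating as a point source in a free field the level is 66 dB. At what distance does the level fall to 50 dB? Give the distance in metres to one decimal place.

For a point source L₁ − L₂ = 20·log₁₀(r₂/r₁), so r₂ = r₁·10^((L₁−L₂)/20).
r₂ = 5.5·10^((66−50)/20) = 5.5·10^(16.0/20) = 34.70 m.

34.7 m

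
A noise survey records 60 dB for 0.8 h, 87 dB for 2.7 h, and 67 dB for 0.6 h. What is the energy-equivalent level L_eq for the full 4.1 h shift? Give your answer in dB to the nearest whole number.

The energy average is taken in the linear domain: L_eq = 10·log₁₀[(Σ tᵢ·10^(Lᵢ/10))/T], T = 4.1 h.
Σ tᵢ·10^(Lᵢ/10) = 0.8·10^(60/10) + 2.7·10^(87/10) + 0.6·10^(67/10) = 1.357e+09.
L_eq = 10·log₁₀(1.357e+09/4.1) = 85.20 dB.

85 dB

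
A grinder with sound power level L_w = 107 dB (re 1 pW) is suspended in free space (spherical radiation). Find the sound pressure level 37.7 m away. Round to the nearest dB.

64 dB

The power spreads over a sphere of area 4π·r², so L_p = L_w − 10·log₁₀(4π·r²).
4π·r² = 1.786e+04 m², 10·log₁₀ of that is 42.519 dB.
L_p = 107 − 42.519 = 64.48 dB.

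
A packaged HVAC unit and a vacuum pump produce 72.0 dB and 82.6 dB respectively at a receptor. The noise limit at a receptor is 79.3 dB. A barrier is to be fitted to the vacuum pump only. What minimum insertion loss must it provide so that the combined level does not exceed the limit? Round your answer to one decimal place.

4.2 dB

The untreated sources together contribute 10^(72.0/10) = 1.585e+07, i.e. 72.00 dB.
To meet 79.3 dB overall, the treated vacuum pump may contribute at most 10^(79.3/10) − 1.585e+07 = 6.926e+07, i.e. 78.41 dB.
Required insertion loss = 82.6 − 78.41 = 4.19 dB.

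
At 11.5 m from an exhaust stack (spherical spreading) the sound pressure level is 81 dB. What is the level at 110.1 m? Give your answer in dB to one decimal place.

For a point source, L₂ = L₁ − 20·log₁₀(r₂/r₁).
L₂ = 81 − 20·log₁₀(110.1/11.5) = 81 − 19.622 = 61.38 dB.

61.4 dB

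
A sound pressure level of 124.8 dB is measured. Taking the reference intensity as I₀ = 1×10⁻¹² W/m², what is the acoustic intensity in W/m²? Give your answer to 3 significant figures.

3.02 W/m²

I = I₀·10^(L/10) = 10⁻¹² × 10^(124.8/10) = 10^(0.480).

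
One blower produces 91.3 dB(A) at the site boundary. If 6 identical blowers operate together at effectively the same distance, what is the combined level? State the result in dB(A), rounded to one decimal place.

N identical incoherent sources raise the level by 10·log₁₀ N.
L_total = 91.3 + 10·log₁₀(6) = 91.3 + 7.782 = 99.08 dB(A).

99.1 dB(A)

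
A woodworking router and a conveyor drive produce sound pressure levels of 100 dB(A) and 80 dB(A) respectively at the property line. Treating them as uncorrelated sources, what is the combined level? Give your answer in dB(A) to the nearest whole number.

100 dB(A)

Incoherent sources combine by intensity addition: L_total = 10·log₁₀(Σ 10^(L_i/10)).
Σ 10^(L/10) = 10^(100/10) + 10^(80/10) = 1.010e+10.
L_total = 10·log₁₀(1.010e+10) = 100.04 dB(A).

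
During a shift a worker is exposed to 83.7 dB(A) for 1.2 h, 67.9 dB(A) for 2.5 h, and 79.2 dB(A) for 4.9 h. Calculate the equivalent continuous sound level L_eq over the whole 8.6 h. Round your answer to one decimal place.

79.1 dB(A)

L_eq = 10·log₁₀[(1/T)·Σ tᵢ·10^(Lᵢ/10)] with T = 8.6 h.
Σ tᵢ·10^(Lᵢ/10) = 1.2·10^(83.7/10) + 2.5·10^(67.9/10) + 4.9·10^(79.2/10) = 7.043e+08.
L_eq = 10·log₁₀(7.043e+08/8.6) = 79.13 dB(A).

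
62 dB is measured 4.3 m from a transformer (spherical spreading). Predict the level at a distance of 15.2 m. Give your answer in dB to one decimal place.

51.0 dB

Point-source attenuation: ΔL = 20·log₁₀(r₂/r₁) = 20·log₁₀(15.2/4.3) = 10.968 dB.
L₂ = 62 − 20·log₁₀(15.2/4.3) = 62 − 10.968 = 51.03 dB.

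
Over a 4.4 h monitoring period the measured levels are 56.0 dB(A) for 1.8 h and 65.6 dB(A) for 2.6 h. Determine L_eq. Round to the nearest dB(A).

64 dB(A)

Weight each interval's intensity by its duration and average over T = 4.4 h:
Σ tᵢ·10^(Lᵢ/10) = 1.8·10^(56.0/10) + 2.6·10^(65.6/10) = 1.016e+07.
L_eq = 10·log₁₀(1.016e+07/4.4) = 63.63 dB(A).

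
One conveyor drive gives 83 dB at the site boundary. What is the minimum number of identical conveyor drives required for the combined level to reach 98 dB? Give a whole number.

N identical sources give L₁ + 10·log₁₀ N, so require 10·log₁₀ N ≥ 98 − 83 = 15.0 dB.
N ≥ 10^(15.0/10) = 31.623, so N = 32.

32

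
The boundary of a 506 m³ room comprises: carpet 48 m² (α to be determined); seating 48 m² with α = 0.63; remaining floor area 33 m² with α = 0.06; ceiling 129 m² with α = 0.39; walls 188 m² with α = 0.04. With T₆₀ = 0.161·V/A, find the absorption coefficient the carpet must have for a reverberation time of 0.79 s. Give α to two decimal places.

0.27

From T₆₀ = 0.161·V/A, the target T₆₀ = 0.79 s needs A = 0.161·506/0.79 = 103.12 m².
Absorption from the other surfaces = 48·0.63 + 33·0.06 + 129·0.39 + 188·0.04 = 90.05 m², so the carpet must supply 13.07 m² over 48 m².
α = 13.07/48 = 0.272.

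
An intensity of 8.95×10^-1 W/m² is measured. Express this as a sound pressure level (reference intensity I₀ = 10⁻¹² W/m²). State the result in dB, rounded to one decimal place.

Dividing by I₀ shifts the exponent by 12: I/I₀ = 8.95×10^11.
L = 10·(0.9518 + 11) = 119.52 dB.

119.5 dB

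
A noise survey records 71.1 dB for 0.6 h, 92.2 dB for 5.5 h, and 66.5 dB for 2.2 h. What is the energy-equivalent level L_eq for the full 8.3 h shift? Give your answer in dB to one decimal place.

The energy average is taken in the linear domain: L_eq = 10·log₁₀[(Σ tᵢ·10^(Lᵢ/10))/T], T = 8.3 h.
Σ tᵢ·10^(Lᵢ/10) = 0.6·10^(71.1/10) + 5.5·10^(92.2/10) + 2.2·10^(66.5/10) = 9.145e+09.
L_eq = 10·log₁₀(9.145e+09/8.3) = 90.42 dB.

90.4 dB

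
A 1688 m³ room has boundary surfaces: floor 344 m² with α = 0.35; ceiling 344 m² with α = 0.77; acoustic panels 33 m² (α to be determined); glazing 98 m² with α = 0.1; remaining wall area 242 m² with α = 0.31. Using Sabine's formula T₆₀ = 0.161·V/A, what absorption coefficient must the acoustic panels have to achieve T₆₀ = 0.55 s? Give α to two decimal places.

From T₆₀ = 0.161·V/A, the target T₆₀ = 0.55 s needs A = 0.161·1688/0.55 = 494.12 m².
Absorption from the other surfaces = 344·0.35 + 344·0.77 + 98·0.1 + 242·0.31 = 470.10 m², so the acoustic panels must supply 24.02 m² over 33 m².
α = 24.02/33 = 0.728.

0.73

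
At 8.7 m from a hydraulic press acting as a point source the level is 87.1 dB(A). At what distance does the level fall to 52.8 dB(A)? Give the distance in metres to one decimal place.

451.4 m

Point-source spreading drops the level by 20·log₁₀(r₂/r₁); inverting, r₂/r₁ = 10^(ΔL/20).
r₂ = 8.7·10^((87.1−52.8)/20) = 8.7·10^(34.3/20) = 451.36 m.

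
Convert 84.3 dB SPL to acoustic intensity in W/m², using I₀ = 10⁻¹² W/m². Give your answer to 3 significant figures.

0.000269 W/m²

I/I₀ = 10^(84.3/10) = 2.692e+08, so I = 2.692e+08 × 10⁻¹² W/m².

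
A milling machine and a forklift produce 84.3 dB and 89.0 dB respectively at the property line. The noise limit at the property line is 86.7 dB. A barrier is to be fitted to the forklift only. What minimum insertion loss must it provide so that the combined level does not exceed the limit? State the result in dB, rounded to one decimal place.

6.0 dB

Fixed contribution from the other source: Σ 10^(L/10) = 10^(84.3/10) = 2.692e+08 (84.30 dB).
To meet 86.7 dB overall, the treated forklift may contribute at most 10^(86.7/10) − 2.692e+08 = 1.986e+08, i.e. 82.98 dB.
So the forklift must be reduced from 89.0 to 82.98 dB: IL = 6.02 dB.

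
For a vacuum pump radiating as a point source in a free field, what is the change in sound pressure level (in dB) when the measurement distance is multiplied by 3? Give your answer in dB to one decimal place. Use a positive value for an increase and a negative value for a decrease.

With spherical spreading the level changes by −20·log₁₀(r₂/r₁).
ΔL = −20·log₁₀(3) = -9.54 dB.

-9.5 dB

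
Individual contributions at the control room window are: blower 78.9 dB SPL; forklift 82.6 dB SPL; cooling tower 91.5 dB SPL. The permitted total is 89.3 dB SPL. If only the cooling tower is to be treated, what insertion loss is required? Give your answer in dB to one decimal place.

3.8 dB

Fixed contribution from the other sources: Σ 10^(L/10) = 10^(78.9/10) + 10^(82.6/10) = 2.596e+08 (84.14 dB SPL).
To meet 89.3 dB SPL overall, the treated cooling tower may contribute at most 10^(89.3/10) − 2.596e+08 = 5.915e+08, i.e. 87.72 dB SPL.
So the cooling tower must be reduced from 91.5 to 87.72 dB SPL: IL = 3.78 dB.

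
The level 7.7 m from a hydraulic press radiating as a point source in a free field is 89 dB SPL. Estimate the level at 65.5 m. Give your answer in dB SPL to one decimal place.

70.4 dB SPL

Point-source attenuation: ΔL = 20·log₁₀(r₂/r₁) = 20·log₁₀(65.5/7.7) = 18.595 dB.
L₂ = 89 − 20·log₁₀(65.5/7.7) = 89 − 18.595 = 70.40 dB SPL.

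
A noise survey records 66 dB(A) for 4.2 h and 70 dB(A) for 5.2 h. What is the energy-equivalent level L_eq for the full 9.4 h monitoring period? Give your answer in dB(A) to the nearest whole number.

69 dB(A)

L_eq = 10·log₁₀[(1/T)·Σ tᵢ·10^(Lᵢ/10)] with T = 9.4 h.
Σ tᵢ·10^(Lᵢ/10) = 4.2·10^(66/10) + 5.2·10^(70/10) = 6.872e+07.
L_eq = 10·log₁₀(6.872e+07/9.4) = 68.64 dB(A).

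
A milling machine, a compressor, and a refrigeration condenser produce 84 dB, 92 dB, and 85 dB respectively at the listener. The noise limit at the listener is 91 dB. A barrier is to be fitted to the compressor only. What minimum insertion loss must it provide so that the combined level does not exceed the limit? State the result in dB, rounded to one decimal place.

Everything except the compressor sums to 10^(84/10) + 10^(85/10) = 5.674e+08 in linear terms, 87.54 dB.
The limit corresponds to 10^(91/10) = 1.259e+09; subtracting the fixed part leaves 6.915e+08 for the compressor, i.e. 88.40 dB.
Required insertion loss = 92 − 88.40 = 3.60 dB.

3.6 dB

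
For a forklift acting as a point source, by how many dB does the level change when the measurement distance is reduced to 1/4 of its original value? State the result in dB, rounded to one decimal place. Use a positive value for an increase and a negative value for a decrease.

A point source loses 6 dB per doubling of distance; generally ΔL = −20·log₁₀(r₂/r₁).
ΔL = −20·log₁₀(0.25) = +12.04 dB.

+12.0 dB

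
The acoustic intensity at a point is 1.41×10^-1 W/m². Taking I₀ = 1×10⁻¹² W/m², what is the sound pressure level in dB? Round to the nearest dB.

111 dB

L = 10·log₁₀(I/I₀) = 10·log₁₀(1.41×10^-1/10⁻¹²) = 10·log₁₀(1.41×10^11).
L = 10·(0.1492 + 11) = 111.49 dB.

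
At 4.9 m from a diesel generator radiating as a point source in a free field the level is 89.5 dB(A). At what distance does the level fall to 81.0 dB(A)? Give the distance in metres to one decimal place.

The 8.5 dB drop corresponds to a distance ratio of 10^(8.5/20) for a point source.
r₂ = 4.9·10^((89.5−81.0)/20) = 4.9·10^(8.5/20) = 13.04 m.

13.0 m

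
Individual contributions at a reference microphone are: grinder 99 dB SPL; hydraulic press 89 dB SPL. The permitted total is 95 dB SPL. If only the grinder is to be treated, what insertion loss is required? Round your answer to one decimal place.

5.3 dB

The untreated sources together contribute 10^(89/10) = 7.943e+08, i.e. 89.00 dB SPL.
To meet 95 dB SPL overall, the treated grinder may contribute at most 10^(95/10) − 7.943e+08 = 2.368e+09, i.e. 93.74 dB SPL.
Required insertion loss = 99 − 93.74 = 5.26 dB.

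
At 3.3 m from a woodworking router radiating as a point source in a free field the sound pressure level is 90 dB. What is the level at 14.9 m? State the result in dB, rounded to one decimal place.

Point-source attenuation: ΔL = 20·log₁₀(r₂/r₁) = 20·log₁₀(14.9/3.3) = 13.093 dB.
L₂ = 90 − 20·log₁₀(14.9/3.3) = 90 − 13.093 = 76.91 dB.

76.9 dB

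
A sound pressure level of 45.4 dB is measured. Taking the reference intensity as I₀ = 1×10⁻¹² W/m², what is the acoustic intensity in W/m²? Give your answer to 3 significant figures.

3.47e-08 W/m²

I = I₀·10^(L/10) = 10⁻¹² × 10^(45.4/10) = 10^(-7.460).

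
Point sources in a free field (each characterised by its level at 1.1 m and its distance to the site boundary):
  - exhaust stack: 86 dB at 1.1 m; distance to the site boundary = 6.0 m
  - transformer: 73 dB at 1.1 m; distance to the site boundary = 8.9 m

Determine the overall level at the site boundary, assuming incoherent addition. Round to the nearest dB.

Apply inverse-square spreading to bring every level to the receiver, then sum 10^(L/10).
exhaust stack: 86 − 20·log₁₀(6.0/1.1) = 86 − 14.74 = 71.26 dB.
transformer: 73 − 20·log₁₀(8.9/1.1) = 73 − 18.16 = 54.84 dB.
Σ 10^(L/10) = 1.369e+07 → L_total = 10·log₁₀(1.369e+07) = 71.36 dB.

71 dB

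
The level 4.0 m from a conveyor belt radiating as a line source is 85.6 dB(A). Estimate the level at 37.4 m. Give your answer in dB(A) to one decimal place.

75.9 dB(A)

Line-source attenuation: ΔL = 10·log₁₀(r₂/r₁) = 10·log₁₀(37.4/4.0) = 9.708 dB.
L₂ = 85.6 − 10·log₁₀(37.4/4.0) = 85.6 − 9.708 = 75.89 dB(A).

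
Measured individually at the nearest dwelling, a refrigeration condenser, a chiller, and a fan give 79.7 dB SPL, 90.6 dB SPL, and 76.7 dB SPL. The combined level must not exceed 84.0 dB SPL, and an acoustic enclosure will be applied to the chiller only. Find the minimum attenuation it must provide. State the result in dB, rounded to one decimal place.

10.1 dB

Fixed contribution from the other sources: Σ 10^(L/10) = 10^(79.7/10) + 10^(76.7/10) = 1.401e+08 (81.46 dB SPL).
The limit corresponds to 10^(84.0/10) = 2.512e+08; subtracting the fixed part leaves 1.111e+08 for the chiller, i.e. 80.46 dB SPL.
So the chiller must be reduced from 90.6 to 80.46 dB SPL: IL = 10.14 dB.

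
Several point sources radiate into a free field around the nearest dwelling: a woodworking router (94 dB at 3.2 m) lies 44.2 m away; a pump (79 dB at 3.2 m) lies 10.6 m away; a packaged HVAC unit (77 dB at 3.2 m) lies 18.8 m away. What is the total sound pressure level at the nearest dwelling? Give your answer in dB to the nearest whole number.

73 dB

Apply inverse-square spreading to bring every level to the receiver, then sum 10^(L/10).
woodworking router: 94 − 20·log₁₀(44.2/3.2) = 94 − 22.81 = 71.19 dB.
pump: 79 − 20·log₁₀(10.6/3.2) = 79 − 10.40 = 68.60 dB.
packaged HVAC unit: 77 − 20·log₁₀(18.8/3.2) = 77 − 15.38 = 61.62 dB.
Σ 10^(L/10) = 2.186e+07 → L_total = 10·log₁₀(2.186e+07) = 73.40 dB.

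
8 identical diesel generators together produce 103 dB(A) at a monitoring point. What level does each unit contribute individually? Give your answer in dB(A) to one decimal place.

94.0 dB(A)

For N identical incoherent sources L_total = L₁ + 10·log₁₀ N, so L₁ = 103 − 10·log₁₀(8) = 103 − 9.031.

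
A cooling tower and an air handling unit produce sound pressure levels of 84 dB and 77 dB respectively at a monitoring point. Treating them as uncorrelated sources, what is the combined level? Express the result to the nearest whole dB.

85 dB

Incoherent sources combine by intensity addition: L_total = 10·log₁₀(Σ 10^(L_i/10)).
Σ 10^(L/10) = 10^(84/10) + 10^(77/10) = 3.013e+08.
L_total = 10·log₁₀(3.013e+08) = 84.79 dB.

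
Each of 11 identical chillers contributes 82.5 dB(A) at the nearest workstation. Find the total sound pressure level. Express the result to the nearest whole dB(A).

93 dB(A)

L_total = L₁ + 10·log₁₀ N for N identical incoherent sources.
L_total = 82.5 + 10·log₁₀(11) = 82.5 + 10.414 = 92.91 dB(A).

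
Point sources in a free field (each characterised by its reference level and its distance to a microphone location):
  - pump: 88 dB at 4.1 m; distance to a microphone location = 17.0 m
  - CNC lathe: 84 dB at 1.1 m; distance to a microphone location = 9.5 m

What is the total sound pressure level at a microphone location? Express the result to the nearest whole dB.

Propagate each source to the receiver with L = L_ref − 20·log₁₀(r/r_ref), then add intensities.
pump: 88 − 20·log₁₀(17.0/4.1) = 88 − 12.35 = 75.65 dB.
CNC lathe: 84 − 20·log₁₀(9.5/1.1) = 84 − 18.73 = 65.27 dB.
Σ 10^(L/10) = 4.007e+07 → L_total = 10·log₁₀(4.007e+07) = 76.03 dB.

76 dB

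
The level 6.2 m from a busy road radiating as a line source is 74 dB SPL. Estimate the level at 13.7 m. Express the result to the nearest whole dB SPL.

Cylindrical spreading from a line source gives a 10·log₁₀(r₂/r₁) drop.
L₂ = 74 − 10·log₁₀(13.7/6.2) = 74 − 3.443 = 70.56 dB SPL.

71 dB SPL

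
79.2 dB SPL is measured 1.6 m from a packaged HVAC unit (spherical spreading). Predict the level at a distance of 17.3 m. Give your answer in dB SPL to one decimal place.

58.5 dB SPL

For a point source, L₂ = L₁ − 20·log₁₀(r₂/r₁).
L₂ = 79.2 − 20·log₁₀(17.3/1.6) = 79.2 − 20.679 = 58.52 dB SPL.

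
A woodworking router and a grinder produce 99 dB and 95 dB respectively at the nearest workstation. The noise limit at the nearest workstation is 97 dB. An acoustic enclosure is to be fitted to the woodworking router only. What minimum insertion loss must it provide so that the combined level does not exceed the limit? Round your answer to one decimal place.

6.3 dB

Fixed contribution from the other source: Σ 10^(L/10) = 10^(95/10) = 3.162e+09 (95.00 dB).
To meet 97 dB overall, the treated woodworking router may contribute at most 10^(97/10) − 3.162e+09 = 1.850e+09, i.e. 92.67 dB.
So the woodworking router must be reduced from 99 to 92.67 dB: IL = 6.33 dB.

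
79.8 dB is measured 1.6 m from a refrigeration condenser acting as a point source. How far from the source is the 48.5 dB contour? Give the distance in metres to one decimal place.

58.8 m

The 31.3 dB drop corresponds to a distance ratio of 10^(31.3/20) for a point source.
r₂ = 1.6·10^((79.8−48.5)/20) = 1.6·10^(31.3/20) = 58.77 m.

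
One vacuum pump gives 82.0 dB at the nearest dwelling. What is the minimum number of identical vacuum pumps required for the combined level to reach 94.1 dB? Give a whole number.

17

The shortfall is 94.1 − 82.0 = 12.1 dB, and N units add 10·log₁₀ N, so need 10·log₁₀ N ≥ 12.1.
N ≥ 10^(12.1/10) = 16.218, so N = 17.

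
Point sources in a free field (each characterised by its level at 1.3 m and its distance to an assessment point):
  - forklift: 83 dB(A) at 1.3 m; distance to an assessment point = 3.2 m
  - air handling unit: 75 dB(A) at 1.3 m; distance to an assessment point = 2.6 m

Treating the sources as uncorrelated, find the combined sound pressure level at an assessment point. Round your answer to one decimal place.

76.1 dB(A)

Propagate each source to the receiver with L = L_ref − 20·log₁₀(r/r_ref), then add intensities.
forklift: 83 − 20·log₁₀(3.2/1.3) = 83 − 7.82 = 75.18 dB(A).
air handling unit: 75 − 20·log₁₀(2.6/1.3) = 75 − 6.02 = 68.98 dB(A).
Σ 10^(L/10) = 4.084e+07 → L_total = 10·log₁₀(4.084e+07) = 76.11 dB(A).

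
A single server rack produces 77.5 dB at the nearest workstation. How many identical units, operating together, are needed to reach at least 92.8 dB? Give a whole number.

N identical sources give L₁ + 10·log₁₀ N, so require 10·log₁₀ N ≥ 92.8 − 77.5 = 15.3 dB.
N ≥ 10^(15.3/10) = 33.884, so N = 34.

34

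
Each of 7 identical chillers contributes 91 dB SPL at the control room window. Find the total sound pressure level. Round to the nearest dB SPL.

With 7 equal, uncorrelated contributions the intensity is 7× that of one unit, giving a rise of 10·log₁₀ 7.
L_total = 91 + 10·log₁₀(7) = 91 + 8.451 = 99.45 dB SPL.

99 dB SPL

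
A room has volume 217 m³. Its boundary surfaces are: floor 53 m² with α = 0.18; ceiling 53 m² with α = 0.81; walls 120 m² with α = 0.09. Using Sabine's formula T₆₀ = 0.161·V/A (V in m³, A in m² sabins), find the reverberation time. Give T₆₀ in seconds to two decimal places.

Summing Sᵢαᵢ: 53·0.18 + 53·0.81 + 120·0.09 = 63.27 m².
T₆₀ = 0.161 × 217 / 63.27 = 0.552 s.

0.55 s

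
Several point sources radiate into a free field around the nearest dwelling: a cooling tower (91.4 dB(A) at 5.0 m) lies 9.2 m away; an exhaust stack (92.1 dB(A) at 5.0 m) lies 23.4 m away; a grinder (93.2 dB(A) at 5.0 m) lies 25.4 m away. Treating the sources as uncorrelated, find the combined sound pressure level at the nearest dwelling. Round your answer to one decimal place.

Apply inverse-square spreading to bring every level to the receiver, then sum 10^(L/10).
cooling tower: 91.4 − 20·log₁₀(9.2/5.0) = 91.4 − 5.30 = 86.10 dB(A).
exhaust stack: 92.1 − 20·log₁₀(23.4/5.0) = 92.1 − 13.40 = 78.70 dB(A).
grinder: 93.2 − 20·log₁₀(25.4/5.0) = 93.2 − 14.12 = 79.08 dB(A).
Σ 10^(L/10) = 5.627e+08 → L_total = 10·log₁₀(5.627e+08) = 87.50 dB(A).

87.5 dB(A)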